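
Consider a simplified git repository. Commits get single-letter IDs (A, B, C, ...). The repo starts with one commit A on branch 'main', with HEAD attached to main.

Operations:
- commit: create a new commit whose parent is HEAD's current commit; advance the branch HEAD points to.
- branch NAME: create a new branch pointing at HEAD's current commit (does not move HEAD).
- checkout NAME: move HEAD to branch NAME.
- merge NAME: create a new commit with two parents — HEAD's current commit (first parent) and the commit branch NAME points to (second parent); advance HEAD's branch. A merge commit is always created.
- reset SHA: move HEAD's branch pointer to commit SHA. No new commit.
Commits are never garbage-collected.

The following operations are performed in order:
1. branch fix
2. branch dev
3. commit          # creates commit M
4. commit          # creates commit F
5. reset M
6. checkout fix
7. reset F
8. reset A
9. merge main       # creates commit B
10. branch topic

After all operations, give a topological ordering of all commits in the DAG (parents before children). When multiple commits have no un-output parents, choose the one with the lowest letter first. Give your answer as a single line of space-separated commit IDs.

After op 1 (branch): HEAD=main@A [fix=A main=A]
After op 2 (branch): HEAD=main@A [dev=A fix=A main=A]
After op 3 (commit): HEAD=main@M [dev=A fix=A main=M]
After op 4 (commit): HEAD=main@F [dev=A fix=A main=F]
After op 5 (reset): HEAD=main@M [dev=A fix=A main=M]
After op 6 (checkout): HEAD=fix@A [dev=A fix=A main=M]
After op 7 (reset): HEAD=fix@F [dev=A fix=F main=M]
After op 8 (reset): HEAD=fix@A [dev=A fix=A main=M]
After op 9 (merge): HEAD=fix@B [dev=A fix=B main=M]
After op 10 (branch): HEAD=fix@B [dev=A fix=B main=M topic=B]
commit A: parents=[]
commit B: parents=['A', 'M']
commit F: parents=['M']
commit M: parents=['A']

Answer: A M B F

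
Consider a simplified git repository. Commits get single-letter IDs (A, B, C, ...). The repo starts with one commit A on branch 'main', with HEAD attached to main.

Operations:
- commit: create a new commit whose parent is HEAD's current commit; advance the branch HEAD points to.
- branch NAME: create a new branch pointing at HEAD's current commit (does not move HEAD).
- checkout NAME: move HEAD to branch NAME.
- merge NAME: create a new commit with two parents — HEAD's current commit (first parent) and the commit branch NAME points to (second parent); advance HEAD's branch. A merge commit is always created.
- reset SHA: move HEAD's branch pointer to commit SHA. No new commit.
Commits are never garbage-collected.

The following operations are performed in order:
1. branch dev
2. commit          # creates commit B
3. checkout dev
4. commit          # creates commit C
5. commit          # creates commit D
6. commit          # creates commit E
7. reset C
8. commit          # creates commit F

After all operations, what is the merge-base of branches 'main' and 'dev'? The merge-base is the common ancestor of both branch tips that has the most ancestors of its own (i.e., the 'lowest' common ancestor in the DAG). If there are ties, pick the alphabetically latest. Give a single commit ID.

Answer: A

Derivation:
After op 1 (branch): HEAD=main@A [dev=A main=A]
After op 2 (commit): HEAD=main@B [dev=A main=B]
After op 3 (checkout): HEAD=dev@A [dev=A main=B]
After op 4 (commit): HEAD=dev@C [dev=C main=B]
After op 5 (commit): HEAD=dev@D [dev=D main=B]
After op 6 (commit): HEAD=dev@E [dev=E main=B]
After op 7 (reset): HEAD=dev@C [dev=C main=B]
After op 8 (commit): HEAD=dev@F [dev=F main=B]
ancestors(main=B): ['A', 'B']
ancestors(dev=F): ['A', 'C', 'F']
common: ['A']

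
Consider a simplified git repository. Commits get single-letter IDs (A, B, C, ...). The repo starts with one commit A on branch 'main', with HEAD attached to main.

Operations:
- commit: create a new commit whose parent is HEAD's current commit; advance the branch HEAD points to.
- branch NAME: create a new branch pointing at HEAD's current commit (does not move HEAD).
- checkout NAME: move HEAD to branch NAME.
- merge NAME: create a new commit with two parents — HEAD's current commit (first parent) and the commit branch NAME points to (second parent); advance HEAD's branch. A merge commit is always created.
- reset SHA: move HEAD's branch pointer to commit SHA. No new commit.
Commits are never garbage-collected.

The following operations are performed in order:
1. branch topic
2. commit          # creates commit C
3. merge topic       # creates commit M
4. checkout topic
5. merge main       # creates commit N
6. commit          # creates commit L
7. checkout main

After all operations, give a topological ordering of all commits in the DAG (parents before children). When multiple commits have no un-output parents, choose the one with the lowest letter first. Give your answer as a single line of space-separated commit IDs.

Answer: A C M N L

Derivation:
After op 1 (branch): HEAD=main@A [main=A topic=A]
After op 2 (commit): HEAD=main@C [main=C topic=A]
After op 3 (merge): HEAD=main@M [main=M topic=A]
After op 4 (checkout): HEAD=topic@A [main=M topic=A]
After op 5 (merge): HEAD=topic@N [main=M topic=N]
After op 6 (commit): HEAD=topic@L [main=M topic=L]
After op 7 (checkout): HEAD=main@M [main=M topic=L]
commit A: parents=[]
commit C: parents=['A']
commit L: parents=['N']
commit M: parents=['C', 'A']
commit N: parents=['A', 'M']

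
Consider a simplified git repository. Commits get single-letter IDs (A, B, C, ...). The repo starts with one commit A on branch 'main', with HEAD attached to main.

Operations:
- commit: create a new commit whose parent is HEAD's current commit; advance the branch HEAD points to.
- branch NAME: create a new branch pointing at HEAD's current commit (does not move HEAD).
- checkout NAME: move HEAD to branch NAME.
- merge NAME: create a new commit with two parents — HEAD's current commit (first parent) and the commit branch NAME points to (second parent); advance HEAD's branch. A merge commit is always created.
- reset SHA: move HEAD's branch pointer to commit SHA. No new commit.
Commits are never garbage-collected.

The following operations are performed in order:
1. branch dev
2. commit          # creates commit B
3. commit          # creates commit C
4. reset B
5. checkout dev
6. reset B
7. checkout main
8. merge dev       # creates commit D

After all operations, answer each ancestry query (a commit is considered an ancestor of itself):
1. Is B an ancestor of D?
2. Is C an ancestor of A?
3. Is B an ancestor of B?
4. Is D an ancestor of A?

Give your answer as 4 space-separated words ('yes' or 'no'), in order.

Answer: yes no yes no

Derivation:
After op 1 (branch): HEAD=main@A [dev=A main=A]
After op 2 (commit): HEAD=main@B [dev=A main=B]
After op 3 (commit): HEAD=main@C [dev=A main=C]
After op 4 (reset): HEAD=main@B [dev=A main=B]
After op 5 (checkout): HEAD=dev@A [dev=A main=B]
After op 6 (reset): HEAD=dev@B [dev=B main=B]
After op 7 (checkout): HEAD=main@B [dev=B main=B]
After op 8 (merge): HEAD=main@D [dev=B main=D]
ancestors(D) = {A,B,D}; B in? yes
ancestors(A) = {A}; C in? no
ancestors(B) = {A,B}; B in? yes
ancestors(A) = {A}; D in? no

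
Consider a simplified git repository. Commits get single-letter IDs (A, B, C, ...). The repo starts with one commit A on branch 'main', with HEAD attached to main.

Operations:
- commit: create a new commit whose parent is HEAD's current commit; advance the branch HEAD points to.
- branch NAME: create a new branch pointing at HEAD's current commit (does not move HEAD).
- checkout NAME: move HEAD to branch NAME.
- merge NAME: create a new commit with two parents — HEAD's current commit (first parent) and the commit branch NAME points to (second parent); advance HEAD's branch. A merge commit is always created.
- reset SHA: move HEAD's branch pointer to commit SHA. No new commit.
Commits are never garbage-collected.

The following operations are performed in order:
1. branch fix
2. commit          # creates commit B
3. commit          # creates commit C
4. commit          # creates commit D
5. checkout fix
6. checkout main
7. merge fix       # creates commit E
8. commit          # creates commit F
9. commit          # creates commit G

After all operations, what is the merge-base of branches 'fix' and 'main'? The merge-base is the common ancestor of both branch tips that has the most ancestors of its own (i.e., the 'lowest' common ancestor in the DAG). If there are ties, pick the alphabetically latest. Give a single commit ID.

Answer: A

Derivation:
After op 1 (branch): HEAD=main@A [fix=A main=A]
After op 2 (commit): HEAD=main@B [fix=A main=B]
After op 3 (commit): HEAD=main@C [fix=A main=C]
After op 4 (commit): HEAD=main@D [fix=A main=D]
After op 5 (checkout): HEAD=fix@A [fix=A main=D]
After op 6 (checkout): HEAD=main@D [fix=A main=D]
After op 7 (merge): HEAD=main@E [fix=A main=E]
After op 8 (commit): HEAD=main@F [fix=A main=F]
After op 9 (commit): HEAD=main@G [fix=A main=G]
ancestors(fix=A): ['A']
ancestors(main=G): ['A', 'B', 'C', 'D', 'E', 'F', 'G']
common: ['A']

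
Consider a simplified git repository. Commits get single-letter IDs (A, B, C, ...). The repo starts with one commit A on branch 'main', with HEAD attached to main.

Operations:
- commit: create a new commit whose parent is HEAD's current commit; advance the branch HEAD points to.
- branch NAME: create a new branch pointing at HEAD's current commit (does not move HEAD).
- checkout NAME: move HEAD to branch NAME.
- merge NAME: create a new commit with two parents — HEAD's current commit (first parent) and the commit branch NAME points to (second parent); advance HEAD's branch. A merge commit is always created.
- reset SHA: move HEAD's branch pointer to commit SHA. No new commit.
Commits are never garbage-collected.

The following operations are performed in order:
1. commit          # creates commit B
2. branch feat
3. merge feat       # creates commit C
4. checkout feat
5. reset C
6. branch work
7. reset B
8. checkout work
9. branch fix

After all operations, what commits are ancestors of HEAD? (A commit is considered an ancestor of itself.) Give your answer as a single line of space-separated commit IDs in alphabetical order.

After op 1 (commit): HEAD=main@B [main=B]
After op 2 (branch): HEAD=main@B [feat=B main=B]
After op 3 (merge): HEAD=main@C [feat=B main=C]
After op 4 (checkout): HEAD=feat@B [feat=B main=C]
After op 5 (reset): HEAD=feat@C [feat=C main=C]
After op 6 (branch): HEAD=feat@C [feat=C main=C work=C]
After op 7 (reset): HEAD=feat@B [feat=B main=C work=C]
After op 8 (checkout): HEAD=work@C [feat=B main=C work=C]
After op 9 (branch): HEAD=work@C [feat=B fix=C main=C work=C]

Answer: A B C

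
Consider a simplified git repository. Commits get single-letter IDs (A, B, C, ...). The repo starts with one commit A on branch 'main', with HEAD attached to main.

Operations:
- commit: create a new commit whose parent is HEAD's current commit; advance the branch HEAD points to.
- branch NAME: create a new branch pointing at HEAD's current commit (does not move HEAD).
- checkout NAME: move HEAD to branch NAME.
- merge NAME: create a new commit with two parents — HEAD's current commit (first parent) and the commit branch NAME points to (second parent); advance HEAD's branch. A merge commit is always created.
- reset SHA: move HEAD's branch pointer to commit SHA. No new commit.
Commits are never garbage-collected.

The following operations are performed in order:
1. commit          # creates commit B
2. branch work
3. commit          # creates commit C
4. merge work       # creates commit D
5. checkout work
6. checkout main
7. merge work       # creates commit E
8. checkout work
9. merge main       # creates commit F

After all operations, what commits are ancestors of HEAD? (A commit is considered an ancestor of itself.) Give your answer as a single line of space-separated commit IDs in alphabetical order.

After op 1 (commit): HEAD=main@B [main=B]
After op 2 (branch): HEAD=main@B [main=B work=B]
After op 3 (commit): HEAD=main@C [main=C work=B]
After op 4 (merge): HEAD=main@D [main=D work=B]
After op 5 (checkout): HEAD=work@B [main=D work=B]
After op 6 (checkout): HEAD=main@D [main=D work=B]
After op 7 (merge): HEAD=main@E [main=E work=B]
After op 8 (checkout): HEAD=work@B [main=E work=B]
After op 9 (merge): HEAD=work@F [main=E work=F]

Answer: A B C D E F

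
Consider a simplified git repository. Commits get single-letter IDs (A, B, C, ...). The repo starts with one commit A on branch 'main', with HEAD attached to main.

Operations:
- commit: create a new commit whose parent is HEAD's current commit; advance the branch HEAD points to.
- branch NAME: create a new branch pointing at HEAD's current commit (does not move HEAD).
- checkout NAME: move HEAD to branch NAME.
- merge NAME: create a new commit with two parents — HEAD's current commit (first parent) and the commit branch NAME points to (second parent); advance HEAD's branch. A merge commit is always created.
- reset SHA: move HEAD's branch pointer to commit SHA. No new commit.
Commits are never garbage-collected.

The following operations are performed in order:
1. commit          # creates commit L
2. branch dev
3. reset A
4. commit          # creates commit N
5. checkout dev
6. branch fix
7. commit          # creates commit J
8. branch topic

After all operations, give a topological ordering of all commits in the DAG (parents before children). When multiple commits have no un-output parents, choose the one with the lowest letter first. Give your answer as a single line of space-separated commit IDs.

After op 1 (commit): HEAD=main@L [main=L]
After op 2 (branch): HEAD=main@L [dev=L main=L]
After op 3 (reset): HEAD=main@A [dev=L main=A]
After op 4 (commit): HEAD=main@N [dev=L main=N]
After op 5 (checkout): HEAD=dev@L [dev=L main=N]
After op 6 (branch): HEAD=dev@L [dev=L fix=L main=N]
After op 7 (commit): HEAD=dev@J [dev=J fix=L main=N]
After op 8 (branch): HEAD=dev@J [dev=J fix=L main=N topic=J]
commit A: parents=[]
commit J: parents=['L']
commit L: parents=['A']
commit N: parents=['A']

Answer: A L J N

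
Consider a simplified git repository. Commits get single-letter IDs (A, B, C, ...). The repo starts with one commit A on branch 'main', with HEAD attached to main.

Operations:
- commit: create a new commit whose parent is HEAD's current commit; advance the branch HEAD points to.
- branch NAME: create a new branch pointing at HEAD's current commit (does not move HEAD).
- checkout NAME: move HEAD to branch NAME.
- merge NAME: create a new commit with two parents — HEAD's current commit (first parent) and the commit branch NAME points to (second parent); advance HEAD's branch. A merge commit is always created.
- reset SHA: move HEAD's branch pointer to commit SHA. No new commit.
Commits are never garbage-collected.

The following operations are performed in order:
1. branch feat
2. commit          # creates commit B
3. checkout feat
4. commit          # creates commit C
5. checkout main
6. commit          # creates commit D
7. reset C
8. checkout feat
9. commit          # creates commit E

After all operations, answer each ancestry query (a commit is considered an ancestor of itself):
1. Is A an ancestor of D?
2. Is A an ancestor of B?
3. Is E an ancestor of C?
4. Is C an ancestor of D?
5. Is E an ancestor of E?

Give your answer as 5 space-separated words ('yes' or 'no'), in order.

After op 1 (branch): HEAD=main@A [feat=A main=A]
After op 2 (commit): HEAD=main@B [feat=A main=B]
After op 3 (checkout): HEAD=feat@A [feat=A main=B]
After op 4 (commit): HEAD=feat@C [feat=C main=B]
After op 5 (checkout): HEAD=main@B [feat=C main=B]
After op 6 (commit): HEAD=main@D [feat=C main=D]
After op 7 (reset): HEAD=main@C [feat=C main=C]
After op 8 (checkout): HEAD=feat@C [feat=C main=C]
After op 9 (commit): HEAD=feat@E [feat=E main=C]
ancestors(D) = {A,B,D}; A in? yes
ancestors(B) = {A,B}; A in? yes
ancestors(C) = {A,C}; E in? no
ancestors(D) = {A,B,D}; C in? no
ancestors(E) = {A,C,E}; E in? yes

Answer: yes yes no no yes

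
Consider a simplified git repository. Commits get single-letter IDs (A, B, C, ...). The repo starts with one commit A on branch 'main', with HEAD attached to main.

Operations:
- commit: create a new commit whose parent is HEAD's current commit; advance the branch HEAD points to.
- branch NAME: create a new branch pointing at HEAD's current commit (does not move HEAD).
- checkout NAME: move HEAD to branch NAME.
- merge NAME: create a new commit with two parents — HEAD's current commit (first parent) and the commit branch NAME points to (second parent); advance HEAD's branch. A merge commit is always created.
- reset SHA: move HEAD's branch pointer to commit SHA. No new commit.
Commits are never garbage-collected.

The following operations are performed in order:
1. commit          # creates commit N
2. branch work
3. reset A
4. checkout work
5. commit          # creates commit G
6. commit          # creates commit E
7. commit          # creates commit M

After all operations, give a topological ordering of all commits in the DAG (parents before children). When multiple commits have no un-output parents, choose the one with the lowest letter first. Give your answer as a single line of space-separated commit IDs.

Answer: A N G E M

Derivation:
After op 1 (commit): HEAD=main@N [main=N]
After op 2 (branch): HEAD=main@N [main=N work=N]
After op 3 (reset): HEAD=main@A [main=A work=N]
After op 4 (checkout): HEAD=work@N [main=A work=N]
After op 5 (commit): HEAD=work@G [main=A work=G]
After op 6 (commit): HEAD=work@E [main=A work=E]
After op 7 (commit): HEAD=work@M [main=A work=M]
commit A: parents=[]
commit E: parents=['G']
commit G: parents=['N']
commit M: parents=['E']
commit N: parents=['A']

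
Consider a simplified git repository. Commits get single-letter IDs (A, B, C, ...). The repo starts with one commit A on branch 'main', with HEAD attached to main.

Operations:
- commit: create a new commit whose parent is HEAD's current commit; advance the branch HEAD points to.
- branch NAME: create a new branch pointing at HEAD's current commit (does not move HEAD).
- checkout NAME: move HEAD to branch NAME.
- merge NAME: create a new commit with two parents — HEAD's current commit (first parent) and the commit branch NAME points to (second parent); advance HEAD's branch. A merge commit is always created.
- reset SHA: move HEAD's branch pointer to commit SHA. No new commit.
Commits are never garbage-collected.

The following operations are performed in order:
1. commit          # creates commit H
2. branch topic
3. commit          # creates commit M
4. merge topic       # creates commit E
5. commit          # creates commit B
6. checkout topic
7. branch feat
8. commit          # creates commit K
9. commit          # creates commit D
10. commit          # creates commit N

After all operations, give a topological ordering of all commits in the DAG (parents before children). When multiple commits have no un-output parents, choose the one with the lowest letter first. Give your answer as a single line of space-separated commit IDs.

Answer: A H K D M E B N

Derivation:
After op 1 (commit): HEAD=main@H [main=H]
After op 2 (branch): HEAD=main@H [main=H topic=H]
After op 3 (commit): HEAD=main@M [main=M topic=H]
After op 4 (merge): HEAD=main@E [main=E topic=H]
After op 5 (commit): HEAD=main@B [main=B topic=H]
After op 6 (checkout): HEAD=topic@H [main=B topic=H]
After op 7 (branch): HEAD=topic@H [feat=H main=B topic=H]
After op 8 (commit): HEAD=topic@K [feat=H main=B topic=K]
After op 9 (commit): HEAD=topic@D [feat=H main=B topic=D]
After op 10 (commit): HEAD=topic@N [feat=H main=B topic=N]
commit A: parents=[]
commit B: parents=['E']
commit D: parents=['K']
commit E: parents=['M', 'H']
commit H: parents=['A']
commit K: parents=['H']
commit M: parents=['H']
commit N: parents=['D']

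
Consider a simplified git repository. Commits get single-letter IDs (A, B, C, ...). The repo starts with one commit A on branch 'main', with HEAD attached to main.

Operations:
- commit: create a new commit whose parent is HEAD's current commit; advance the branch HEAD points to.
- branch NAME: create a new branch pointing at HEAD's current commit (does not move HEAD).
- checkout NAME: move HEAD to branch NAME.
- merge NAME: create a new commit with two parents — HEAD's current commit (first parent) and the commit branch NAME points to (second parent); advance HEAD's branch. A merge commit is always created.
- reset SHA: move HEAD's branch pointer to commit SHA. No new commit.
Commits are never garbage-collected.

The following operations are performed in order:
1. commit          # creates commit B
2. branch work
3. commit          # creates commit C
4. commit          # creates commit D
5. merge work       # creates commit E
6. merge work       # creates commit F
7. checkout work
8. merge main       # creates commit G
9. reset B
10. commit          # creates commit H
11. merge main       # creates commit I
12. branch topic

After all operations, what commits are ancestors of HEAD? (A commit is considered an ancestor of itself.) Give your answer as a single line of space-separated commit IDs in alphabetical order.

Answer: A B C D E F H I

Derivation:
After op 1 (commit): HEAD=main@B [main=B]
After op 2 (branch): HEAD=main@B [main=B work=B]
After op 3 (commit): HEAD=main@C [main=C work=B]
After op 4 (commit): HEAD=main@D [main=D work=B]
After op 5 (merge): HEAD=main@E [main=E work=B]
After op 6 (merge): HEAD=main@F [main=F work=B]
After op 7 (checkout): HEAD=work@B [main=F work=B]
After op 8 (merge): HEAD=work@G [main=F work=G]
After op 9 (reset): HEAD=work@B [main=F work=B]
After op 10 (commit): HEAD=work@H [main=F work=H]
After op 11 (merge): HEAD=work@I [main=F work=I]
After op 12 (branch): HEAD=work@I [main=F topic=I work=I]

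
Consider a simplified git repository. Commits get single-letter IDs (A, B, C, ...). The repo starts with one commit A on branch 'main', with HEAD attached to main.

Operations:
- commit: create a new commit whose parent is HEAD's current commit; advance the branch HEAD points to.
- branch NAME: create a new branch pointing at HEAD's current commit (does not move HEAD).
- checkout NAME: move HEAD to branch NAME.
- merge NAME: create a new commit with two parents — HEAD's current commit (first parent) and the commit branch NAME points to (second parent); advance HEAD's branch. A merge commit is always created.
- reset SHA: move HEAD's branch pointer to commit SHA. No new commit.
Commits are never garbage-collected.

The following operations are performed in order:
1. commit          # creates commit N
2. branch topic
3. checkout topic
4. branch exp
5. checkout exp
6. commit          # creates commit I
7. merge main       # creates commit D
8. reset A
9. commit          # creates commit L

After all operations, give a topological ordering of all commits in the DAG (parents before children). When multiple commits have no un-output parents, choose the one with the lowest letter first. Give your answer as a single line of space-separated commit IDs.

Answer: A L N I D

Derivation:
After op 1 (commit): HEAD=main@N [main=N]
After op 2 (branch): HEAD=main@N [main=N topic=N]
After op 3 (checkout): HEAD=topic@N [main=N topic=N]
After op 4 (branch): HEAD=topic@N [exp=N main=N topic=N]
After op 5 (checkout): HEAD=exp@N [exp=N main=N topic=N]
After op 6 (commit): HEAD=exp@I [exp=I main=N topic=N]
After op 7 (merge): HEAD=exp@D [exp=D main=N topic=N]
After op 8 (reset): HEAD=exp@A [exp=A main=N topic=N]
After op 9 (commit): HEAD=exp@L [exp=L main=N topic=N]
commit A: parents=[]
commit D: parents=['I', 'N']
commit I: parents=['N']
commit L: parents=['A']
commit N: parents=['A']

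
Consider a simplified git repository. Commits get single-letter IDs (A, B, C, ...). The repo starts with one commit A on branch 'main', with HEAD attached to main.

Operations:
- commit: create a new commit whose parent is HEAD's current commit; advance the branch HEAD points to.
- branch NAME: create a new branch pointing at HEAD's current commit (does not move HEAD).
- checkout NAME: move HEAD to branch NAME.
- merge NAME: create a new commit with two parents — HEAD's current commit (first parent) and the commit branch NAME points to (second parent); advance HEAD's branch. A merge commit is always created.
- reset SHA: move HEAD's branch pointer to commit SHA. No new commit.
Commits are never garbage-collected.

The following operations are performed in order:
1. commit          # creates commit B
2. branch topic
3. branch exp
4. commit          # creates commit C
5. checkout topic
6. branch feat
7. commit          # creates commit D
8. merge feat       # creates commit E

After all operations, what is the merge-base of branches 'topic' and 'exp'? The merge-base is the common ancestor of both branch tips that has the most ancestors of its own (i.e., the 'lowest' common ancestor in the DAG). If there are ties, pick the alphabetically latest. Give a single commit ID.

After op 1 (commit): HEAD=main@B [main=B]
After op 2 (branch): HEAD=main@B [main=B topic=B]
After op 3 (branch): HEAD=main@B [exp=B main=B topic=B]
After op 4 (commit): HEAD=main@C [exp=B main=C topic=B]
After op 5 (checkout): HEAD=topic@B [exp=B main=C topic=B]
After op 6 (branch): HEAD=topic@B [exp=B feat=B main=C topic=B]
After op 7 (commit): HEAD=topic@D [exp=B feat=B main=C topic=D]
After op 8 (merge): HEAD=topic@E [exp=B feat=B main=C topic=E]
ancestors(topic=E): ['A', 'B', 'D', 'E']
ancestors(exp=B): ['A', 'B']
common: ['A', 'B']

Answer: B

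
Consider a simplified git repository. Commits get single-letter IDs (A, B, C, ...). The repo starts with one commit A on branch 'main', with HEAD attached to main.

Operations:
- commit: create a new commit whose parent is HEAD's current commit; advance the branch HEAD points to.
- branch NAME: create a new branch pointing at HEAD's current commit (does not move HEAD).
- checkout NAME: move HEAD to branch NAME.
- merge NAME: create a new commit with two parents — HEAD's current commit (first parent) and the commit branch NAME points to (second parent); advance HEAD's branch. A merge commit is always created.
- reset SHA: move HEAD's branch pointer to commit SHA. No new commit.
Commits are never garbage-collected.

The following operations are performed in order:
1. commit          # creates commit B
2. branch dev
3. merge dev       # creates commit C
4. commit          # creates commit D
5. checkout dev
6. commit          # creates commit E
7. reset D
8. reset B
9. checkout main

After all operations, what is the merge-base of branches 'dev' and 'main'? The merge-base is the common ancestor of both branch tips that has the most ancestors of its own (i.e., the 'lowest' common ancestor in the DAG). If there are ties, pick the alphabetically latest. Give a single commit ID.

After op 1 (commit): HEAD=main@B [main=B]
After op 2 (branch): HEAD=main@B [dev=B main=B]
After op 3 (merge): HEAD=main@C [dev=B main=C]
After op 4 (commit): HEAD=main@D [dev=B main=D]
After op 5 (checkout): HEAD=dev@B [dev=B main=D]
After op 6 (commit): HEAD=dev@E [dev=E main=D]
After op 7 (reset): HEAD=dev@D [dev=D main=D]
After op 8 (reset): HEAD=dev@B [dev=B main=D]
After op 9 (checkout): HEAD=main@D [dev=B main=D]
ancestors(dev=B): ['A', 'B']
ancestors(main=D): ['A', 'B', 'C', 'D']
common: ['A', 'B']

Answer: B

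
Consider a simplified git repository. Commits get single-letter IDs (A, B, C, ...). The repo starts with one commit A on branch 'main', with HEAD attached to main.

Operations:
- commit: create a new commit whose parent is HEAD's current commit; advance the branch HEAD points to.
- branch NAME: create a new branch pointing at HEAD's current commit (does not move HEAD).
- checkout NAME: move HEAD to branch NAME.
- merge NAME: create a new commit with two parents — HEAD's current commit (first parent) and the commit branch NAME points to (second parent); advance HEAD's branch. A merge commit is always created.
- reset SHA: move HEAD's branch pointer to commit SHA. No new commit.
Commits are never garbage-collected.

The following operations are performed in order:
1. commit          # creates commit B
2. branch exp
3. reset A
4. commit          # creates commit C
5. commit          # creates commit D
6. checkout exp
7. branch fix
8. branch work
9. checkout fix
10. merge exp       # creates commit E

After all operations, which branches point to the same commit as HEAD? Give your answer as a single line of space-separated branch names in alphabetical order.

Answer: fix

Derivation:
After op 1 (commit): HEAD=main@B [main=B]
After op 2 (branch): HEAD=main@B [exp=B main=B]
After op 3 (reset): HEAD=main@A [exp=B main=A]
After op 4 (commit): HEAD=main@C [exp=B main=C]
After op 5 (commit): HEAD=main@D [exp=B main=D]
After op 6 (checkout): HEAD=exp@B [exp=B main=D]
After op 7 (branch): HEAD=exp@B [exp=B fix=B main=D]
After op 8 (branch): HEAD=exp@B [exp=B fix=B main=D work=B]
After op 9 (checkout): HEAD=fix@B [exp=B fix=B main=D work=B]
After op 10 (merge): HEAD=fix@E [exp=B fix=E main=D work=B]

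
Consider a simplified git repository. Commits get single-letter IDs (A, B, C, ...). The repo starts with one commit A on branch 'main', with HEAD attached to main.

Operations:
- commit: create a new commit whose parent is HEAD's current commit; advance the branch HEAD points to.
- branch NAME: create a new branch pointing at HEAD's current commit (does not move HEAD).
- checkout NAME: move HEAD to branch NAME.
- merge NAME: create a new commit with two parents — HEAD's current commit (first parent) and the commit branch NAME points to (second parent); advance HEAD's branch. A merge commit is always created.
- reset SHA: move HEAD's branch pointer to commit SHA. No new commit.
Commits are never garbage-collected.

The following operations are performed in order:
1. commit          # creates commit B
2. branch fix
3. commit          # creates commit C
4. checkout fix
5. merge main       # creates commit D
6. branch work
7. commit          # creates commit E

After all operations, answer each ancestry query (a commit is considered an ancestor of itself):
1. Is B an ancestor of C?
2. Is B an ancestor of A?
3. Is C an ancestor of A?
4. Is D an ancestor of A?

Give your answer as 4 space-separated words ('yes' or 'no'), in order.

Answer: yes no no no

Derivation:
After op 1 (commit): HEAD=main@B [main=B]
After op 2 (branch): HEAD=main@B [fix=B main=B]
After op 3 (commit): HEAD=main@C [fix=B main=C]
After op 4 (checkout): HEAD=fix@B [fix=B main=C]
After op 5 (merge): HEAD=fix@D [fix=D main=C]
After op 6 (branch): HEAD=fix@D [fix=D main=C work=D]
After op 7 (commit): HEAD=fix@E [fix=E main=C work=D]
ancestors(C) = {A,B,C}; B in? yes
ancestors(A) = {A}; B in? no
ancestors(A) = {A}; C in? no
ancestors(A) = {A}; D in? no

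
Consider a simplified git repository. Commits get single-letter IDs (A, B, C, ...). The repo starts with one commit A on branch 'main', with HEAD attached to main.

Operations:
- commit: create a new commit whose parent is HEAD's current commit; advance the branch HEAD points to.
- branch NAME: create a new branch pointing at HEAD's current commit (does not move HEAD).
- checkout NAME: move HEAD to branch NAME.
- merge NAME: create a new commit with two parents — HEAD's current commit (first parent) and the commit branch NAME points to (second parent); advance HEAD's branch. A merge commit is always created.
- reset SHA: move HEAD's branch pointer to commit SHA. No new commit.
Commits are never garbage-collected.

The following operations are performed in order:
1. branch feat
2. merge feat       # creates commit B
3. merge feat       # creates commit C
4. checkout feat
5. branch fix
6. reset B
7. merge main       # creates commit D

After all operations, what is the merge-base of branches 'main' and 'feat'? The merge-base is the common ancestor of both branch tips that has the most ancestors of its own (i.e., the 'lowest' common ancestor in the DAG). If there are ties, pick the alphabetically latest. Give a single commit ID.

After op 1 (branch): HEAD=main@A [feat=A main=A]
After op 2 (merge): HEAD=main@B [feat=A main=B]
After op 3 (merge): HEAD=main@C [feat=A main=C]
After op 4 (checkout): HEAD=feat@A [feat=A main=C]
After op 5 (branch): HEAD=feat@A [feat=A fix=A main=C]
After op 6 (reset): HEAD=feat@B [feat=B fix=A main=C]
After op 7 (merge): HEAD=feat@D [feat=D fix=A main=C]
ancestors(main=C): ['A', 'B', 'C']
ancestors(feat=D): ['A', 'B', 'C', 'D']
common: ['A', 'B', 'C']

Answer: C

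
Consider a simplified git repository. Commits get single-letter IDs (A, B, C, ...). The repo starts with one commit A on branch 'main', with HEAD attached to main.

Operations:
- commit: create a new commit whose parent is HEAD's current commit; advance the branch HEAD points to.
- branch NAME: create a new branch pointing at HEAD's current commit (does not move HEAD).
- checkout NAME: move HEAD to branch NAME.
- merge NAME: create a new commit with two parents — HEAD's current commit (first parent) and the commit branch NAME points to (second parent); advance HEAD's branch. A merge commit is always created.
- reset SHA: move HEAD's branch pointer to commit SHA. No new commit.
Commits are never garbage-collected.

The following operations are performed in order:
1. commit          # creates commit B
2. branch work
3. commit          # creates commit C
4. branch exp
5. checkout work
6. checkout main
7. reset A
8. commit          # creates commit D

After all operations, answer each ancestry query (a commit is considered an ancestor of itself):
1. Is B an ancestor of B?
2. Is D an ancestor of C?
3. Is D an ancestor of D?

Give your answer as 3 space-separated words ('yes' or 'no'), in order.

After op 1 (commit): HEAD=main@B [main=B]
After op 2 (branch): HEAD=main@B [main=B work=B]
After op 3 (commit): HEAD=main@C [main=C work=B]
After op 4 (branch): HEAD=main@C [exp=C main=C work=B]
After op 5 (checkout): HEAD=work@B [exp=C main=C work=B]
After op 6 (checkout): HEAD=main@C [exp=C main=C work=B]
After op 7 (reset): HEAD=main@A [exp=C main=A work=B]
After op 8 (commit): HEAD=main@D [exp=C main=D work=B]
ancestors(B) = {A,B}; B in? yes
ancestors(C) = {A,B,C}; D in? no
ancestors(D) = {A,D}; D in? yes

Answer: yes no yes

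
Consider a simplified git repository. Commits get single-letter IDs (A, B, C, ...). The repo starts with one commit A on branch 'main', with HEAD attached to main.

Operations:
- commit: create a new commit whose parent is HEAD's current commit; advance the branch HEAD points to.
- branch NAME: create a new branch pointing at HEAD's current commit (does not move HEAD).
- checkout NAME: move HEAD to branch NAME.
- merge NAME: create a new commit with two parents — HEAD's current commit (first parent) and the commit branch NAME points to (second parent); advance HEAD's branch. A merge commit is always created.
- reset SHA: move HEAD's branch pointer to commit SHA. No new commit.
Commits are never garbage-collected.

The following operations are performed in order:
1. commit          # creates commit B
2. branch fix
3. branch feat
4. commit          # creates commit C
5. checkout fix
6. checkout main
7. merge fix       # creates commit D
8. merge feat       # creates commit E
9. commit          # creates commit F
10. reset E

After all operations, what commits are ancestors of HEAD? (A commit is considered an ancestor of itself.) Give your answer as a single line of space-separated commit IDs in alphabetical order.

After op 1 (commit): HEAD=main@B [main=B]
After op 2 (branch): HEAD=main@B [fix=B main=B]
After op 3 (branch): HEAD=main@B [feat=B fix=B main=B]
After op 4 (commit): HEAD=main@C [feat=B fix=B main=C]
After op 5 (checkout): HEAD=fix@B [feat=B fix=B main=C]
After op 6 (checkout): HEAD=main@C [feat=B fix=B main=C]
After op 7 (merge): HEAD=main@D [feat=B fix=B main=D]
After op 8 (merge): HEAD=main@E [feat=B fix=B main=E]
After op 9 (commit): HEAD=main@F [feat=B fix=B main=F]
After op 10 (reset): HEAD=main@E [feat=B fix=B main=E]

Answer: A B C D E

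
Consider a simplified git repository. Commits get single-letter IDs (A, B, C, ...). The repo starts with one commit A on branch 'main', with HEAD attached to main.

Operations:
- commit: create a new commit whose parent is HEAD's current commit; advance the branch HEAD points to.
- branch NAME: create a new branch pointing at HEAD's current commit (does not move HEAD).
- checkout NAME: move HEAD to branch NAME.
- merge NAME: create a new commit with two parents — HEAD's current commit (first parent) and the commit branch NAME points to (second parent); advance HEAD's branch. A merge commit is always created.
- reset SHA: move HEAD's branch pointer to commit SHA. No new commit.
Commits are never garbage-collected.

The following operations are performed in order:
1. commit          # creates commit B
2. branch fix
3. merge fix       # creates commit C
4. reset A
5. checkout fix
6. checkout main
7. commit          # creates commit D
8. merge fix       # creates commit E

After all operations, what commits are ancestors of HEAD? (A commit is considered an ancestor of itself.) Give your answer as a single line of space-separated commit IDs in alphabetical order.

Answer: A B D E

Derivation:
After op 1 (commit): HEAD=main@B [main=B]
After op 2 (branch): HEAD=main@B [fix=B main=B]
After op 3 (merge): HEAD=main@C [fix=B main=C]
After op 4 (reset): HEAD=main@A [fix=B main=A]
After op 5 (checkout): HEAD=fix@B [fix=B main=A]
After op 6 (checkout): HEAD=main@A [fix=B main=A]
After op 7 (commit): HEAD=main@D [fix=B main=D]
After op 8 (merge): HEAD=main@E [fix=B main=E]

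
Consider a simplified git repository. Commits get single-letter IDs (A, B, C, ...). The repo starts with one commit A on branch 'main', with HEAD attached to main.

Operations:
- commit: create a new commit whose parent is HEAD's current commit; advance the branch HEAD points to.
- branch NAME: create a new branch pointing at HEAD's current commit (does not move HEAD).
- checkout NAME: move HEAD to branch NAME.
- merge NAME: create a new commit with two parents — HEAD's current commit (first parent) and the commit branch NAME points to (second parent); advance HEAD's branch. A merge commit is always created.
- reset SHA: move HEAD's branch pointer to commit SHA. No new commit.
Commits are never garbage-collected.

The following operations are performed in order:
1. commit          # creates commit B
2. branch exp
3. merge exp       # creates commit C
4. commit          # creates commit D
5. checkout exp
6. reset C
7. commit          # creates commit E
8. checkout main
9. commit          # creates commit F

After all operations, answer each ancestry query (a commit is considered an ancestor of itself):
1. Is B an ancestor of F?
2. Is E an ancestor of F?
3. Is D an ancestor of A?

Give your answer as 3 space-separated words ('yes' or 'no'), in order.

Answer: yes no no

Derivation:
After op 1 (commit): HEAD=main@B [main=B]
After op 2 (branch): HEAD=main@B [exp=B main=B]
After op 3 (merge): HEAD=main@C [exp=B main=C]
After op 4 (commit): HEAD=main@D [exp=B main=D]
After op 5 (checkout): HEAD=exp@B [exp=B main=D]
After op 6 (reset): HEAD=exp@C [exp=C main=D]
After op 7 (commit): HEAD=exp@E [exp=E main=D]
After op 8 (checkout): HEAD=main@D [exp=E main=D]
After op 9 (commit): HEAD=main@F [exp=E main=F]
ancestors(F) = {A,B,C,D,F}; B in? yes
ancestors(F) = {A,B,C,D,F}; E in? no
ancestors(A) = {A}; D in? no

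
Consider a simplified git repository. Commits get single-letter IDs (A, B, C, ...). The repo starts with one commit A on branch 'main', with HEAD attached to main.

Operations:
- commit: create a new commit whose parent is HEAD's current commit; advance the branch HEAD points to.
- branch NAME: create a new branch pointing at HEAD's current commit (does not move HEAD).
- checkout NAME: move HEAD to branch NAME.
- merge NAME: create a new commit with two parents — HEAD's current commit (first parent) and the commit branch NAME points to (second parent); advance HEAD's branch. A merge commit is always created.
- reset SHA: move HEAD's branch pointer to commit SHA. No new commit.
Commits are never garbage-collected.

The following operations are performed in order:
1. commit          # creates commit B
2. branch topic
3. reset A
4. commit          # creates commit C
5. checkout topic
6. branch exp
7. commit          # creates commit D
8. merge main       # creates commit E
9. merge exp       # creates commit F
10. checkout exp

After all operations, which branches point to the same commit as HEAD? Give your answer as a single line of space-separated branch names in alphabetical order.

Answer: exp

Derivation:
After op 1 (commit): HEAD=main@B [main=B]
After op 2 (branch): HEAD=main@B [main=B topic=B]
After op 3 (reset): HEAD=main@A [main=A topic=B]
After op 4 (commit): HEAD=main@C [main=C topic=B]
After op 5 (checkout): HEAD=topic@B [main=C topic=B]
After op 6 (branch): HEAD=topic@B [exp=B main=C topic=B]
After op 7 (commit): HEAD=topic@D [exp=B main=C topic=D]
After op 8 (merge): HEAD=topic@E [exp=B main=C topic=E]
After op 9 (merge): HEAD=topic@F [exp=B main=C topic=F]
After op 10 (checkout): HEAD=exp@B [exp=B main=C topic=F]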